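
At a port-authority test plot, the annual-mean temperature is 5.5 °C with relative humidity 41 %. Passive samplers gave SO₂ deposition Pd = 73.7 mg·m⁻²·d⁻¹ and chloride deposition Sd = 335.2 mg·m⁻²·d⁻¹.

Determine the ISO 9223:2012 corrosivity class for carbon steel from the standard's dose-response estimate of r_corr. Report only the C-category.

C3

carbon steel: temperature factor f = +0.150·(-4.5) = -0.6750
  Pd branch = 1.77·Pd^0.52·e^(0.02·RH+f) = 19.14 μm/a
  Cl⁻ term: 0.102·335.2^0.62·exp(0.033·41+0.04·5.5) = 18.09
  sum: 19.14 + 18.09 → r_corr = 37.23 μm/a
Category bounds: 25…50 μm/a bracket r_corr ⇒ C3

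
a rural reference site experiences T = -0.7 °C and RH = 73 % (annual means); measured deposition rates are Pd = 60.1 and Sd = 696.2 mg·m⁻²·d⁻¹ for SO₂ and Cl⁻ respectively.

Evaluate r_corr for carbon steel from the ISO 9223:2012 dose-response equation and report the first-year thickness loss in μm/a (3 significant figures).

carbon steel: f(T) = +0.150·(T−10) [T≤10 °C] = -1.6050
  sulphur-dioxide contribution → 12.88 μm/a
  chloride contribution → 63.85 μm/a
  total first-year rate 76.73 μm/a

r_corr = 76.7 μm/a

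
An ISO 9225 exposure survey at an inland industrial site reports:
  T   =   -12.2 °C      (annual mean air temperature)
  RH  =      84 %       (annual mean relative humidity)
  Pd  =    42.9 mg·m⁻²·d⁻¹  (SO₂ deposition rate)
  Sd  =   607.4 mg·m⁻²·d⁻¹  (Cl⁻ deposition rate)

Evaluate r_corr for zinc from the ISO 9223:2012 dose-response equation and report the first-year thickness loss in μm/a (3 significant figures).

r_corr = 1.85 μm/a

zinc: T≤10 °C ⇒ hinge +0.038·(-12.2−10) = -0.8436
  sulphur-dioxide contribution → 1.382 μm/a
  chloride contribution → 0.4689 μm/a
  ⇒ r_corr(zinc) = 1.851 μm/a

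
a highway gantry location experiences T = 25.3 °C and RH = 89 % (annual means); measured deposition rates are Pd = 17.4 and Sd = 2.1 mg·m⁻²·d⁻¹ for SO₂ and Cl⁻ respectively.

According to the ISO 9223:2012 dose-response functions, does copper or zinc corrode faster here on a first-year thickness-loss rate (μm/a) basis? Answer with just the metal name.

copper: f(T) = -0.080·(T−10) [T>10 °C] = -1.2240
  sulphur-dioxide contribution → 0.6248 μm/a
  chloride contribution → 1.066 μm/a
  ⇒ r_corr(copper) = 1.69 μm/a
zinc: T>10 °C ⇒ hinge -0.071·(25.3−10) = -1.0863
  sulphur-dioxide contribution → 0.9176 μm/a
  chloride contribution → 0.4676 μm/a
  total first-year rate 1.385 μm/a
Ordering by μm/a: copper (1.69) > zinc (1.39)

copper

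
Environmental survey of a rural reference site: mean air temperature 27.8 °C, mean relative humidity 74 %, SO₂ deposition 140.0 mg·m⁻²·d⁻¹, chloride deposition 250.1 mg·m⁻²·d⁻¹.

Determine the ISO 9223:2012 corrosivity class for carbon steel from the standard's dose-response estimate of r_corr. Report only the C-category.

C5

carbon steel: T>10 °C ⇒ hinge -0.054·(27.8−10) = -0.9612
  sulphur-dioxide contribution → 38.84 μm/a
  chloride contribution → 109.4 μm/a
  total first-year rate 148.2 μm/a
148 μm/a falls in (80, 200] for carbon steel → category C5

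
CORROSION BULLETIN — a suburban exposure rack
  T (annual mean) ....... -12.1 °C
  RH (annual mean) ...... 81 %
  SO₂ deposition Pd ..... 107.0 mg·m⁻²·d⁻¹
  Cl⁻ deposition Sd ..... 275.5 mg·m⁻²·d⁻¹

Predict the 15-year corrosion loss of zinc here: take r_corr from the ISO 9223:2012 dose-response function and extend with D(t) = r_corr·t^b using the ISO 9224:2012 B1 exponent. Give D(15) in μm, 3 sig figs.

zinc: T≤10 °C ⇒ hinge +0.038·(-12.1−10) = -0.8398
  sulphur-dioxide contribution → 1.807 μm/a
  chloride contribution → 0.2942 μm/a
  ⇒ r_corr(zinc) = 2.101 μm/a
Power-law: D(15) = r_corr · 15^0.813
  D(15) = 2.101 × 15^0.813 = 2.101 × 9.04 = 19 μm

D(15) = 19.0 μm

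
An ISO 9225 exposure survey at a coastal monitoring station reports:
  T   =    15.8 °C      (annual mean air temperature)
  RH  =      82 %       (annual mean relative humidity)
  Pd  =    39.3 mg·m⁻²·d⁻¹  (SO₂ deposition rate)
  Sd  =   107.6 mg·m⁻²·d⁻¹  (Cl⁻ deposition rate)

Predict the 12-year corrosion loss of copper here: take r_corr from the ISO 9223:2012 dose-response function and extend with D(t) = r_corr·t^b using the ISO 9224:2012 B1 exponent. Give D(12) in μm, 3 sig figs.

copper: f(T) = -0.080·(T−10) [T>10 °C] = -0.4640
  sulphur-dioxide contribution → 1.093 μm/a
  chloride contribution → 1.505 μm/a
  ⇒ r_corr(copper) = 2.598 μm/a
Long-term exponent b (ISO 9224 Table 2, B1) = 0.667
  D(12) = 2.598 × 12^0.667 = 2.598 × 5.246 = 13.63 μm

D(12) = 13.6 μm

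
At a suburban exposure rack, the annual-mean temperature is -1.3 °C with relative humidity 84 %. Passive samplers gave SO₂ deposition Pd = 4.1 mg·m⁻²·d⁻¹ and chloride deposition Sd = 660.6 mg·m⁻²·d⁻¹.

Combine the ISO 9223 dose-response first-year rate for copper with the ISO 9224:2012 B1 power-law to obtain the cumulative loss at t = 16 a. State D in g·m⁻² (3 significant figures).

copper: temperature factor f = +0.126·(-11.3) = -1.4238
  Pd branch = 0.0053·Pd^0.26·e^(0.059·RH+f) = 0.2616 μm/a
  Cl⁻ term: 0.01025·660.6^0.27·exp(0.036·84+0.049·-1.3) = 1.142
  sum: 0.2616 + 1.142 → r_corr = 1.404 μm/a
Long-term exponent b (ISO 9224 Table 2, B1) = 0.667
  D(16) = 1.404 × 16^0.667 = 1.404 × 6.355 = 8.922 μm
  Mass loss = 8.922 μm × 8.96 g/cm³ = 79.94 g·m⁻²

D(16) = 79.9 g·m⁻²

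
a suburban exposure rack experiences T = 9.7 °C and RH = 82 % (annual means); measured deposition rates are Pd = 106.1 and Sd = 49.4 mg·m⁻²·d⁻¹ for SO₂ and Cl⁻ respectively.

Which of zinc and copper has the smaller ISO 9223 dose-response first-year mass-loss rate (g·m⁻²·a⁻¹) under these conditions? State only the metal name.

copper

zinc: f(T) = +0.038·(T−10) [T≤10 °C] = -0.0114
  SO₂ term: 0.0129·106.1^0.44·exp(0.046·82-0.0114) = 4.316
  Sd branch = 0.0175·Sd^0.57·e^(0.008·RH+0.085·T) = 0.7103 μm/a
  sum: 4.316 + 0.7103 → r_corr = 5.027 μm/a
  mass loss = 5.027 μm/a × 7.14 g/cm³ = 35.89 g·m⁻²·a⁻¹
copper: T≤10 °C ⇒ hinge +0.126·(9.7−10) = -0.0378
  SO₂ term: 0.0053·106.1^0.26·exp(0.059·82-0.0378) = 2.166
  Sd branch = 0.01025·Sd^0.27·e^(0.036·RH+0.049·T) = 0.9047 μm/a
  r_corr = 2.166 + 0.9047 = 3.071 μm/a
  mass loss = 3.071 μm/a × 8.96 g/cm³ = 27.51 g·m⁻²·a⁻¹
Ordering by g·m⁻²·a⁻¹: zinc (35.9) > copper (27.5)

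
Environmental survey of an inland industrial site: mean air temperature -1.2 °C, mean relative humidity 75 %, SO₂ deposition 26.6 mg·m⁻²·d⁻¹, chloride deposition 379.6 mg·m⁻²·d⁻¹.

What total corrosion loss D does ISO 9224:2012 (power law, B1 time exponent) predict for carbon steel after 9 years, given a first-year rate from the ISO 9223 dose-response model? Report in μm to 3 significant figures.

carbon steel: f(T) = +0.150·(T−10) [T≤10 °C] = -1.6800
  sulphur-dioxide contribution → 8.142 μm/a
  chloride contribution → 45.9 μm/a
  ⇒ r_corr(carbon steel) = 54.04 μm/a
ISO 9224: D(t) = r_corr · t^b with b = 0.523 (carbon steel, B1)
  D(9) = 54.04 × 9^0.523 = 54.04 × 3.156 = 170.5 μm

D(9) = 171 μm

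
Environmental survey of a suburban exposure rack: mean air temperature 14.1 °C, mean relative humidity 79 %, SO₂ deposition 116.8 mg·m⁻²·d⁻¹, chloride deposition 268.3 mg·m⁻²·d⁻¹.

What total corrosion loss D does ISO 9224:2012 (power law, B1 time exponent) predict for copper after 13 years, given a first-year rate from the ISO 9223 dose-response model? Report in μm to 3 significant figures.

D(13) = 16.5 μm

copper: T>10 °C ⇒ hinge -0.080·(14.1−10) = -0.3280
  SO₂ term: 0.0053·116.8^0.26·exp(0.059·79-0.3280) = 1.392
  Sd branch = 0.01025·Sd^0.27·e^(0.036·RH+0.049·T) = 1.591 μm/a
  sum: 1.392 + 1.591 → r_corr = 2.983 μm/a
ISO 9224: D(t) = r_corr · t^b with b = 0.667 (copper, B1)
  D(13) = 2.983 × 13^0.667 = 2.983 × 5.534 = 16.51 μm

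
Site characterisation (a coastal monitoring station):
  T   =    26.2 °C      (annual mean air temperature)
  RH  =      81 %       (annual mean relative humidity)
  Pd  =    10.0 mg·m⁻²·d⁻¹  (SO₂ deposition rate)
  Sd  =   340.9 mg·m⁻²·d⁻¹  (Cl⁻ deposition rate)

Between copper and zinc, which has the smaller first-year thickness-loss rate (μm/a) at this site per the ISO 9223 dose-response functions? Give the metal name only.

copper

copper: f(T) = -0.080·(T−10) [T>10 °C] = -1.2960
  SO₂ term: 0.0053·10.0^0.26·exp(0.059·81-1.2960) = 0.314
  Cl⁻ term: 0.01025·340.9^0.27·exp(0.036·81+0.049·26.2) = 3.3
  r_corr = 0.314 + 3.3 = 3.614 μm/a
zinc: temperature factor f = -0.071·(16.2) = -1.1502
  SO₂ term: 0.0129·10.0^0.44·exp(0.046·81-1.1502) = 0.4669
  Cl⁻ term: 0.0175·340.9^0.57·exp(0.008·81+0.085·26.2) = 8.615
  sum: 0.4669 + 8.615 → r_corr = 9.081 μm/a
Ordering by μm/a: zinc (9.08) > copper (3.61)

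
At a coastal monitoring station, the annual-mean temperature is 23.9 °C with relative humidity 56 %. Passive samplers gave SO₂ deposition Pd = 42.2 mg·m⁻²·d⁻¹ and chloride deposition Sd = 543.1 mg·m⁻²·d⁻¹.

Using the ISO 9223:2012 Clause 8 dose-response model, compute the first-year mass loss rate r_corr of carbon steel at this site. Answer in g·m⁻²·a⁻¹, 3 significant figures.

r_corr = 797 g·m⁻²·a⁻¹

carbon steel: T>10 °C ⇒ hinge -0.054·(23.9−10) = -0.7506
  Pd branch = 1.77·Pd^0.52·e^(0.02·RH+f) = 17.93 μm/a
  Sd branch = 0.102·Sd^0.62·e^(0.033·RH+0.04·T) = 83.56 μm/a
  r_corr = 17.93 + 83.56 = 101.5 μm/a
Convert to mass loss: 101.5 μm/a × 7.85 g/cm³ = 796.7 g·m⁻²·a⁻¹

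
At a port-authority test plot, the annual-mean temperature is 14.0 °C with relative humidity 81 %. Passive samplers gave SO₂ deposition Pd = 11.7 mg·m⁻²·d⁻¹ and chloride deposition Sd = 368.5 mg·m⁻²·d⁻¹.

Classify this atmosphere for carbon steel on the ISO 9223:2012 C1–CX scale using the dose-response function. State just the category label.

C5

carbon steel: T>10 °C ⇒ hinge -0.054·(14.0−10) = -0.2160
  Pd branch = 1.77·Pd^0.52·e^(0.02·RH+f) = 25.89 μm/a
  Cl⁻ term: 0.102·368.5^0.62·exp(0.033·81+0.04·14.0) = 100.9
  r_corr = 25.89 + 100.9 = 126.8 μm/a
127 μm/a falls in (80, 200] for carbon steel → category C5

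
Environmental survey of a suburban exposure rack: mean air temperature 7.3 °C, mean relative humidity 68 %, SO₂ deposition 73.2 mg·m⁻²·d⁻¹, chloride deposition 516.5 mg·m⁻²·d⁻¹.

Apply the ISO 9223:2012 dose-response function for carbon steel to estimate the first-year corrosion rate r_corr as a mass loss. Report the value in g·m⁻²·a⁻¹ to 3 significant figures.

r_corr = 823 g·m⁻²·a⁻¹

carbon steel: T≤10 °C ⇒ hinge +0.150·(7.3−10) = -0.4050
  Pd branch = 1.77·Pd^0.52·e^(0.02·RH+f) = 42.88 μm/a
  Cl⁻ term: 0.102·516.5^0.62·exp(0.033·68+0.04·7.3) = 61.95
  r_corr = 42.88 + 61.95 = 104.8 μm/a
Convert to mass loss: 104.8 μm/a × 7.85 g/cm³ = 823 g·m⁻²·a⁻¹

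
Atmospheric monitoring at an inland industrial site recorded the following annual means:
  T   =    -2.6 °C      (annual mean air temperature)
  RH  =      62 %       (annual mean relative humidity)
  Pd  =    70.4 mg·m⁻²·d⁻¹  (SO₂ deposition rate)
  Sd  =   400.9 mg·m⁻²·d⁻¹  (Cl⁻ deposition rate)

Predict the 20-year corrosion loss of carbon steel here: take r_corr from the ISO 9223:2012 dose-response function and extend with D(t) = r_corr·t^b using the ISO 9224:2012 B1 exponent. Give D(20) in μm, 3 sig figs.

carbon steel: temperature factor f = +0.150·(-12.6) = -1.8900
  Pd branch = 1.77·Pd^0.52·e^(0.02·RH+f) = 8.442 μm/a
  Cl⁻ term: 0.102·400.9^0.62·exp(0.033·62+0.04·-2.6) = 29.23
  r_corr = 8.442 + 29.23 = 37.68 μm/a
Power-law: D(20) = r_corr · 20^0.523
  D(20) = 37.68 × 20^0.523 = 37.68 × 4.791 = 180.5 μm

D(20) = 181 μm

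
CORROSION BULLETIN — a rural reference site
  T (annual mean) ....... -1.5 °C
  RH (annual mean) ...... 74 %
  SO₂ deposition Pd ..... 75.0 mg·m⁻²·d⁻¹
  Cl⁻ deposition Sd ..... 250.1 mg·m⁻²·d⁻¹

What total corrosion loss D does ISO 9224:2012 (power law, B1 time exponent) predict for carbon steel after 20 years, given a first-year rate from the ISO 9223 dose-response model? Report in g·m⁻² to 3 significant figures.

D(20) = 1.77e+03 g·m⁻²

carbon steel: f(T) = +0.150·(T−10) [T≤10 °C] = -1.7250
  Pd branch = 1.77·Pd^0.52·e^(0.02·RH+f) = 13.08 μm/a
  Sd branch = 0.102·Sd^0.62·e^(0.033·RH+0.04·T) = 33.88 μm/a
  sum: 13.08 + 33.88 → r_corr = 46.96 μm/a
ISO 9224: D(t) = r_corr · t^b with b = 0.523 (carbon steel, B1)
  D(20) = 46.96 × 20^0.523 = 46.96 × 4.791 = 225 μm
  Mass loss = 225 μm × 7.85 g/cm³ = 1766 g·m⁻²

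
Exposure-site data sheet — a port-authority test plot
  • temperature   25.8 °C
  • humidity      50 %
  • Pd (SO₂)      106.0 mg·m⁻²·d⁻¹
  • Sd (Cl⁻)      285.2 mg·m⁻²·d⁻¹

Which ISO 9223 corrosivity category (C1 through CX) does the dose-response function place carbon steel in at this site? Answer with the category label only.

C4

carbon steel: T>10 °C ⇒ hinge -0.054·(25.8−10) = -0.8532
  SO₂ term: 1.77·106.0^0.52·exp(0.02·50-0.8532) = 23.17
  Cl⁻ term: 0.102·285.2^0.62·exp(0.033·50+0.04·25.8) = 49.61
  sum: 23.17 + 49.61 → r_corr = 72.78 μm/a
ISO 9223 Table 2 (carbon steel): 50 < 72.8 ≤ 80 μm/a ⇒ C4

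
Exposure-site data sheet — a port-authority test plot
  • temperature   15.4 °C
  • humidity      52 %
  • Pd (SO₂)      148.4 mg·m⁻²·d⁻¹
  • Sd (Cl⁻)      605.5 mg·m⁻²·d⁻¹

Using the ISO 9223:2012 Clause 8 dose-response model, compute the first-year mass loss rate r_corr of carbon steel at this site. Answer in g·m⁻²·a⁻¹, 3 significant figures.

r_corr = 833 g·m⁻²·a⁻¹

carbon steel: T>10 °C ⇒ hinge -0.054·(15.4−10) = -0.2916
  SO₂ term: 1.77·148.4^0.52·exp(0.02·52-0.2916) = 50.37
  Cl⁻ term: 0.102·605.5^0.62·exp(0.033·52+0.04·15.4) = 55.76
  sum: 50.37 + 55.76 → r_corr = 106.1 μm/a
Convert to mass loss: 106.1 μm/a × 7.85 g/cm³ = 833.1 g·m⁻²·a⁻¹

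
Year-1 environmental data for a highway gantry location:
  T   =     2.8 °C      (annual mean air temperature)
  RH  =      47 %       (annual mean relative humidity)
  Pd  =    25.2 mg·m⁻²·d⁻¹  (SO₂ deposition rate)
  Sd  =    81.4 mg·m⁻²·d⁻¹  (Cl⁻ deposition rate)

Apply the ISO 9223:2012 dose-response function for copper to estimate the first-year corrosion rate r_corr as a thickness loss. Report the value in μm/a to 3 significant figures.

r_corr = 0.289 μm/a

copper: f(T) = +0.126·(T−10) [T≤10 °C] = -0.9072
  Pd branch = 0.0053·Pd^0.26·e^(0.059·RH+f) = 0.07924 μm/a
  Cl⁻ term: 0.01025·81.4^0.27·exp(0.036·47+0.049·2.8) = 0.2094
  sum: 0.07924 + 0.2094 → r_corr = 0.2887 μm/a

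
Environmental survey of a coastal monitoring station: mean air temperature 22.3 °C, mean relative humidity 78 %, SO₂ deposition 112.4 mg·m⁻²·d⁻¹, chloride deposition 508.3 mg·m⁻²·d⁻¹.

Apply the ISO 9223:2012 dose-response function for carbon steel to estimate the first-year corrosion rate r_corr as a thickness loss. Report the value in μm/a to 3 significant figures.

r_corr = 206 μm/a

carbon steel: T>10 °C ⇒ hinge -0.054·(22.3−10) = -0.6642
  SO₂ term: 1.77·112.4^0.52·exp(0.02·78-0.6642) = 50.51
  Cl⁻ term: 0.102·508.3^0.62·exp(0.033·78+0.04·22.3) = 155.5
  r_corr = 50.51 + 155.5 = 206 μm/a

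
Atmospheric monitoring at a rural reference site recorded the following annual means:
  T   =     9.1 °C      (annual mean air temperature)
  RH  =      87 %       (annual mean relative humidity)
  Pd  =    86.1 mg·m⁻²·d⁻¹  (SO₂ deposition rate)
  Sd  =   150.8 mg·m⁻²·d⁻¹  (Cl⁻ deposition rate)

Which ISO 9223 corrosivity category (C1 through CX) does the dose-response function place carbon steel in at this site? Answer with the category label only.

C5

carbon steel: f(T) = +0.150·(T−10) [T≤10 °C] = -0.1350
  SO₂ term: 1.77·86.1^0.52·exp(0.02·87-0.1350) = 89.38
  Cl⁻ term: 0.102·150.8^0.62·exp(0.033·87+0.04·9.1) = 58.1
  sum: 89.38 + 58.1 → r_corr = 147.5 μm/a
Category bounds: 80…200 μm/a bracket r_corr ⇒ C5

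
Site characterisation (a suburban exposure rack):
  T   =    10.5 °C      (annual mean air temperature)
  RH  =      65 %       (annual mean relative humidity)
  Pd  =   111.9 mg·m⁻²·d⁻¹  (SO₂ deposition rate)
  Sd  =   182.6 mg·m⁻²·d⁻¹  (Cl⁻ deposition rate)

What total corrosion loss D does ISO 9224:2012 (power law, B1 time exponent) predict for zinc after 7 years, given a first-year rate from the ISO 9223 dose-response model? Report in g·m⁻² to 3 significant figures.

D(7) = 117 g·m⁻²

zinc: T>10 °C ⇒ hinge -0.071·(10.5−10) = -0.0355
  sulphur-dioxide contribution → 1.973 μm/a
  chloride contribution → 1.398 μm/a
  total first-year rate 3.371 μm/a
Long-term exponent b (ISO 9224 Table 2, B1) = 0.813
  D(7) = 3.371 × 7^0.813 = 3.371 × 4.865 = 16.4 μm
  Mass loss = 16.4 μm × 7.14 g/cm³ = 117.1 g·m⁻²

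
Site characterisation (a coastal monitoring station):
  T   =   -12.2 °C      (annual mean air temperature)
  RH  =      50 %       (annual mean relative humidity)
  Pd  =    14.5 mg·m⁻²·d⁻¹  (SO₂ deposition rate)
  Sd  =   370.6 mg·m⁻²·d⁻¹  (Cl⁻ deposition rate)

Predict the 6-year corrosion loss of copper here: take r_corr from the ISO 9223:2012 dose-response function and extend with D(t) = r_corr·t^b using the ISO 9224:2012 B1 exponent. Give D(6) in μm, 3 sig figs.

D(6) = 0.597 μm

copper: f(T) = +0.126·(T−10) [T≤10 °C] = -2.7972
  sulphur-dioxide contribution → 0.01238 μm/a
  chloride contribution → 0.1684 μm/a
  total first-year rate 0.1808 μm/a
Long-term exponent b (ISO 9224 Table 2, B1) = 0.667
  D(6) = 0.1808 × 6^0.667 = 0.1808 × 3.304 = 0.5974 μm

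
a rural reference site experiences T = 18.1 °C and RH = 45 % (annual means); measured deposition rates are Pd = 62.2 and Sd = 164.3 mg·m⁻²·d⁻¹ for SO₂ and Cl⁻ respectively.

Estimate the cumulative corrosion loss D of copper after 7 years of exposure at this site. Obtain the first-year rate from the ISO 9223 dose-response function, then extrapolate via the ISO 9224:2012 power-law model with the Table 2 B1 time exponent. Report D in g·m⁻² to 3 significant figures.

D(7) = 20.1 g·m⁻²

copper: T>10 °C ⇒ hinge -0.080·(18.1−10) = -0.6480
  SO₂ term: 0.0053·62.2^0.26·exp(0.059·45-0.6480) = 0.1154
  Cl⁻ term: 0.01025·164.3^0.27·exp(0.036·45+0.049·18.1) = 0.4985
  sum: 0.1154 + 0.4985 → r_corr = 0.6139 μm/a
ISO 9224: D(t) = r_corr · t^b with b = 0.667 (copper, B1)
  D(7) = 0.6139 × 7^0.667 = 0.6139 × 3.662 = 2.248 μm
  Mass loss = 2.248 μm × 8.96 g/cm³ = 20.14 g·m⁻²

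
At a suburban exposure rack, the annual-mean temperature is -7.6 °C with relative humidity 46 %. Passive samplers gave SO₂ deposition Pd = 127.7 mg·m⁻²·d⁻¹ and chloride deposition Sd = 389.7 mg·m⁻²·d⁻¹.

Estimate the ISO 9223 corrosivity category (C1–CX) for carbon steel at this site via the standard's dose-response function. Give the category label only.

carbon steel: f(T) = +0.150·(T−10) [T≤10 °C] = -2.6400
  sulphur-dioxide contribution → 3.946 μm/a
  chloride contribution → 13.87 μm/a
  total first-year rate 17.82 μm/a
Category bounds: 1.3…25 μm/a bracket r_corr ⇒ C2

C2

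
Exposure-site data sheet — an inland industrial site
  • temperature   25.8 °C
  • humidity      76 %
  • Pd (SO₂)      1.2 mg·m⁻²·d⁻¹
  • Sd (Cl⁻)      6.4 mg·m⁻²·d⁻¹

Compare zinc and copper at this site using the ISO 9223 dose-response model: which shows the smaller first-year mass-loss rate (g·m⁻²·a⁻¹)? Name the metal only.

zinc

zinc: T>10 °C ⇒ hinge -0.071·(25.8−10) = -1.1218
  Pd branch = 0.0129·Pd^0.44·e^(0.046·RH+f) = 0.1502 μm/a
  Sd branch = 0.0175·Sd^0.57·e^(0.008·RH+0.085·T) = 0.8299 μm/a
  sum: 0.1502 + 0.8299 → r_corr = 0.98 μm/a
  mass loss = 0.98 μm/a × 7.14 g/cm³ = 6.997 g·m⁻²·a⁻¹
copper: T>10 °C ⇒ hinge -0.080·(25.8−10) = -1.2640
  SO₂ term: 0.0053·1.2^0.26·exp(0.059·76-1.2640) = 0.1391
  Cl⁻ term: 0.01025·6.4^0.27·exp(0.036·76+0.049·25.8) = 0.924
  sum: 0.1391 + 0.924 → r_corr = 1.063 μm/a
  mass loss = 1.063 μm/a × 8.96 g/cm³ = 9.525 g·m⁻²·a⁻¹
Ordering by g·m⁻²·a⁻¹: copper (9.52) > zinc (7)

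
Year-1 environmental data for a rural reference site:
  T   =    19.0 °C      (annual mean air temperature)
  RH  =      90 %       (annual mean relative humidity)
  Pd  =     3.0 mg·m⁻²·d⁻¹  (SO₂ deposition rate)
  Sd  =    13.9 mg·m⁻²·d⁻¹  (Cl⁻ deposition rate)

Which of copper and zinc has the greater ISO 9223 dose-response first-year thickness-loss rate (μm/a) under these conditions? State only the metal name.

copper

copper: f(T) = -0.080·(T−10) [T>10 °C] = -0.7200
  SO₂ term: 0.0053·3.0^0.26·exp(0.059·90-0.7200) = 0.6946
  Sd branch = 0.01025·Sd^0.27·e^(0.036·RH+0.049·T) = 1.351 μm/a
  r_corr = 0.6946 + 1.351 = 2.046 μm/a
zinc: f(T) = -0.071·(T−10) [T>10 °C] = -0.6390
  Pd branch = 0.0129·Pd^0.44·e^(0.046·RH+f) = 0.6934 μm/a
  Cl⁻ term: 0.0175·13.9^0.57·exp(0.008·90+0.085·19.0) = 0.8103
  r_corr = 0.6934 + 0.8103 = 1.504 μm/a
Ordering by μm/a: copper (2.05) > zinc (1.5)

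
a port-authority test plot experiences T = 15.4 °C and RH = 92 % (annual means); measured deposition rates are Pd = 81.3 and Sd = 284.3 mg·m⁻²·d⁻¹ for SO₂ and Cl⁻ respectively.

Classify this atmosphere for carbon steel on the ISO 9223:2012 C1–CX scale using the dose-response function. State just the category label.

carbon steel: f(T) = -0.054·(T−10) [T>10 °C] = -0.2916
  SO₂ term: 1.77·81.3^0.52·exp(0.02·92-0.2916) = 81.98
  Cl⁻ term: 0.102·284.3^0.62·exp(0.033·92+0.04·15.4) = 130.6
  sum: 81.98 + 130.6 → r_corr = 212.6 μm/a
ISO 9223 Table 2 (carbon steel): 200 < 213 ≤ 700 μm/a ⇒ CX

CX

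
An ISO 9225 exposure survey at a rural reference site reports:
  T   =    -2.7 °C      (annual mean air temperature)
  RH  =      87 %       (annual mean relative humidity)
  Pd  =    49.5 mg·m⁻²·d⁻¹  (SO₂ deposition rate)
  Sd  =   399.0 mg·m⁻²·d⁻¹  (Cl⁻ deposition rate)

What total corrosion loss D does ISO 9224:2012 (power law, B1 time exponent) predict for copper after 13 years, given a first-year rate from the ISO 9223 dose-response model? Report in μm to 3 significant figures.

copper: temperature factor f = +0.126·(-12.7) = -1.6002
  Pd branch = 0.0053·Pd^0.26·e^(0.059·RH+f) = 0.5002 μm/a
  Cl⁻ term: 0.01025·399.0^0.27·exp(0.036·87+0.049·-2.7) = 1.037
  sum: 0.5002 + 1.037 → r_corr = 1.537 μm/a
Long-term exponent b (ISO 9224 Table 2, B1) = 0.667
  D(13) = 1.537 × 13^0.667 = 1.537 × 5.534 = 8.506 μm

D(13) = 8.51 μm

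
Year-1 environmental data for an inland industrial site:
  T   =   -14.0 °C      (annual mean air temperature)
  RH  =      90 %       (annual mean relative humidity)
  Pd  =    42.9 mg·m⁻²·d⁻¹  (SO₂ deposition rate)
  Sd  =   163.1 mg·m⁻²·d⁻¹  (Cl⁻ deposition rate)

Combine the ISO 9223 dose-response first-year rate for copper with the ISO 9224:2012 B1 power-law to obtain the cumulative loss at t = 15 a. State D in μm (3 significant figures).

D(15) = 4.02 μm

copper: T≤10 °C ⇒ hinge +0.126·(-14.0−10) = -3.0240
  Pd branch = 0.0053·Pd^0.26·e^(0.059·RH+f) = 0.1385 μm/a
  Sd branch = 0.01025·Sd^0.27·e^(0.036·RH+0.049·T) = 0.5215 μm/a
  r_corr = 0.1385 + 0.5215 = 0.66 μm/a
Long-term exponent b (ISO 9224 Table 2, B1) = 0.667
  D(15) = 0.66 × 15^0.667 = 0.66 × 6.088 = 4.018 μm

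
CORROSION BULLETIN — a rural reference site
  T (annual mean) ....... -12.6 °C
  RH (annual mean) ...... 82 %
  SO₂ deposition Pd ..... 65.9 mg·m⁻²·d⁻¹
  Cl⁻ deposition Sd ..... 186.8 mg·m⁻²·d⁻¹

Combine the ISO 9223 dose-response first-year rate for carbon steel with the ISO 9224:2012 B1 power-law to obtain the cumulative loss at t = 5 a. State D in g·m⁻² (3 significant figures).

carbon steel: temperature factor f = +0.150·(-22.6) = -3.3900
  Pd branch = 1.77·Pd^0.52·e^(0.02·RH+f) = 2.715 μm/a
  Sd branch = 0.102·Sd^0.62·e^(0.033·RH+0.04·T) = 23.61 μm/a
  r_corr = 2.715 + 23.61 = 26.33 μm/a
ISO 9224: D(t) = r_corr · t^b with b = 0.523 (carbon steel, B1)
  D(5) = 26.33 × 5^0.523 = 26.33 × 2.32 = 61.09 μm
  Mass loss = 61.09 μm × 7.85 g/cm³ = 479.6 g·m⁻²

D(5) = 480 g·m⁻²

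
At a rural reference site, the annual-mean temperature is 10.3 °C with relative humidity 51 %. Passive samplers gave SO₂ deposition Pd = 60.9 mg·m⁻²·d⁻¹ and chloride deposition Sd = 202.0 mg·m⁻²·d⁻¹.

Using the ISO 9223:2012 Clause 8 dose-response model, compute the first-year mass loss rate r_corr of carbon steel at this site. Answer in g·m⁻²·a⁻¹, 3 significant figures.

r_corr = 496 g·m⁻²·a⁻¹

carbon steel: T>10 °C ⇒ hinge -0.054·(10.3−10) = -0.0162
  Pd branch = 1.77·Pd^0.52·e^(0.02·RH+f) = 40.92 μm/a
  Cl⁻ term: 0.102·202.0^0.62·exp(0.033·51+0.04·10.3) = 22.27
  sum: 40.92 + 22.27 → r_corr = 63.19 μm/a
Convert to mass loss: 63.19 μm/a × 7.85 g/cm³ = 496 g·m⁻²·a⁻¹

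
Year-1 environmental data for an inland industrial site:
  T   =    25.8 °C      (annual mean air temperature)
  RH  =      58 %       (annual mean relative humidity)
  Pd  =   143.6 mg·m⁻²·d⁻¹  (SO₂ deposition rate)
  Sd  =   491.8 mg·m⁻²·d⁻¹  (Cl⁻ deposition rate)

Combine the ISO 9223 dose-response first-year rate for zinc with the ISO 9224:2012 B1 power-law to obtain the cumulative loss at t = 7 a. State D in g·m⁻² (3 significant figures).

zinc: T>10 °C ⇒ hinge -0.071·(25.8−10) = -1.1218
  Pd branch = 0.0129·Pd^0.44·e^(0.046·RH+f) = 0.5386 μm/a
  Sd branch = 0.0175·Sd^0.57·e^(0.008·RH+0.085·T) = 8.536 μm/a
  r_corr = 0.5386 + 8.536 = 9.075 μm/a
Long-term exponent b (ISO 9224 Table 2, B1) = 0.813
  D(7) = 9.075 × 7^0.813 = 9.075 × 4.865 = 44.15 μm
  Mass loss = 44.15 μm × 7.14 g/cm³ = 315.2 g·m⁻²

D(7) = 315 g·m⁻²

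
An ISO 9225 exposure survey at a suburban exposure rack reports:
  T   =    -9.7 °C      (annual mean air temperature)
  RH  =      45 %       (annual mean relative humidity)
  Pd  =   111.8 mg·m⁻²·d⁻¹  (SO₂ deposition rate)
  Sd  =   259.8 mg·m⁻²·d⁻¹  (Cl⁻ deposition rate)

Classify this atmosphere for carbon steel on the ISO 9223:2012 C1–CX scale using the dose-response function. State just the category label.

C2

carbon steel: f(T) = +0.150·(T−10) [T≤10 °C] = -2.9550
  SO₂ term: 1.77·111.8^0.52·exp(0.02·45-2.9550) = 2.634
  Cl⁻ term: 0.102·259.8^0.62·exp(0.033·45+0.04·-9.7) = 9.596
  sum: 2.634 + 9.596 → r_corr = 12.23 μm/a
12.2 μm/a falls in (1.3, 25] for carbon steel → category C2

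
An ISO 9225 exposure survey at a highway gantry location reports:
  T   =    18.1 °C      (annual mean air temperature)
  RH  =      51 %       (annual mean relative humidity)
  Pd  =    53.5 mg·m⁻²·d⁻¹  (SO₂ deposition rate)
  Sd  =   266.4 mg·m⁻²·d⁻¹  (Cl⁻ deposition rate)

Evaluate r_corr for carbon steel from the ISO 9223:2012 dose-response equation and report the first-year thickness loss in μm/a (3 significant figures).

carbon steel: f(T) = -0.054·(T−10) [T>10 °C] = -0.4374
  sulphur-dioxide contribution → 25.1 μm/a
  chloride contribution → 36.12 μm/a
  total first-year rate 61.23 μm/a

r_corr = 61.2 μm/a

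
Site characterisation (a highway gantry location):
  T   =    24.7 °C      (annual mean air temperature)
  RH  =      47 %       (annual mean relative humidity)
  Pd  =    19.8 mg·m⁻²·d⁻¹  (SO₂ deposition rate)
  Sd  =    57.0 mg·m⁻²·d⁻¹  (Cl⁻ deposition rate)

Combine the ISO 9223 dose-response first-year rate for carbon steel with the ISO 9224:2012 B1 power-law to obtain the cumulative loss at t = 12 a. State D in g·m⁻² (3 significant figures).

D(12) = 735 g·m⁻²

carbon steel: f(T) = -0.054·(T−10) [T>10 °C] = -0.7938
  sulphur-dioxide contribution → 9.677 μm/a
  chloride contribution → 15.85 μm/a
  total first-year rate 25.52 μm/a
Power-law: D(12) = r_corr · 12^0.523
  D(12) = 25.52 × 12^0.523 = 25.52 × 3.668 = 93.61 μm
  Mass loss = 93.61 μm × 7.85 g/cm³ = 734.9 g·m⁻²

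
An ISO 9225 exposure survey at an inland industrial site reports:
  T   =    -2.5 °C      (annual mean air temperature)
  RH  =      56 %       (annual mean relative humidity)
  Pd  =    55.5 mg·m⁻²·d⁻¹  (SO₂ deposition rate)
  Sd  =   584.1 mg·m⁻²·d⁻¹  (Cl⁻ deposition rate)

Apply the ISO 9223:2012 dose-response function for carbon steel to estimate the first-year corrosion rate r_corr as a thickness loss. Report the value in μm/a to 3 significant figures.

r_corr = 37.1 μm/a

carbon steel: T≤10 °C ⇒ hinge +0.150·(-2.5−10) = -1.8750
  sulphur-dioxide contribution → 6.716 μm/a
  chloride contribution → 30.41 μm/a
  total first-year rate 37.12 μm/a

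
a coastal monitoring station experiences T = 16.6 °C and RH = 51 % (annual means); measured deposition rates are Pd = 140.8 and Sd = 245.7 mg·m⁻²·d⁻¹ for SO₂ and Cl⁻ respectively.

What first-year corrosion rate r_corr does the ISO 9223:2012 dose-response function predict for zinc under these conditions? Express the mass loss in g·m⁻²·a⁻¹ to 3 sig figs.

zinc: temperature factor f = -0.071·(6.6) = -0.4686
  Pd branch = 0.0129·Pd^0.44·e^(0.046·RH+f) = 0.7436 μm/a
  Cl⁻ term: 0.0175·245.7^0.57·exp(0.008·51+0.085·16.6) = 2.486
  sum: 0.7436 + 2.486 → r_corr = 3.23 μm/a
Convert to mass loss: 3.23 μm/a × 7.14 g/cm³ = 23.06 g·m⁻²·a⁻¹

r_corr = 23.1 g·m⁻²·a⁻¹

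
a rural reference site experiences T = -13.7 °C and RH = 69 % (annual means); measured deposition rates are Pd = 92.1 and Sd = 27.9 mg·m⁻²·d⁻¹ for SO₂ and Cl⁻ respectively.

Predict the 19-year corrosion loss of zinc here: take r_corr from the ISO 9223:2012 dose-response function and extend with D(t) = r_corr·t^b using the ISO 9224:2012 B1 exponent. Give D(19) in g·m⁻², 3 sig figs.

D(19) = 76.6 g·m⁻²

zinc: T≤10 °C ⇒ hinge +0.038·(-13.7−10) = -0.9006
  SO₂ term: 0.0129·92.1^0.44·exp(0.046·69-0.9006) = 0.9166
  Sd branch = 0.0175·Sd^0.57·e^(0.008·RH+0.085·T) = 0.06325 μm/a
  sum: 0.9166 + 0.06325 → r_corr = 0.9799 μm/a
Long-term exponent b (ISO 9224 Table 2, B1) = 0.813
  D(19) = 0.9799 × 19^0.813 = 0.9799 × 10.96 = 10.73 μm
  Mass loss = 10.73 μm × 7.14 g/cm³ = 76.65 g·m⁻²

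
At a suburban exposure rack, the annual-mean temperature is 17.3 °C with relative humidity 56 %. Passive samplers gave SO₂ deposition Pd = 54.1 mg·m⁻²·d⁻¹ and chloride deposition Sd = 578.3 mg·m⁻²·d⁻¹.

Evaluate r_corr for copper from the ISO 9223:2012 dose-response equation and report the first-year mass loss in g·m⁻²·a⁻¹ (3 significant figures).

copper: temperature factor f = -0.080·(7.3) = -0.5840
  SO₂ term: 0.0053·54.1^0.26·exp(0.059·56-0.5840) = 0.2271
  Sd branch = 0.01025·Sd^0.27·e^(0.036·RH+0.049·T) = 1 μm/a
  r_corr = 0.2271 + 1 = 1.228 μm/a
Convert to mass loss: 1.228 μm/a × 8.96 g/cm³ = 11 g·m⁻²·a⁻¹

r_corr = 11.0 g·m⁻²·a⁻¹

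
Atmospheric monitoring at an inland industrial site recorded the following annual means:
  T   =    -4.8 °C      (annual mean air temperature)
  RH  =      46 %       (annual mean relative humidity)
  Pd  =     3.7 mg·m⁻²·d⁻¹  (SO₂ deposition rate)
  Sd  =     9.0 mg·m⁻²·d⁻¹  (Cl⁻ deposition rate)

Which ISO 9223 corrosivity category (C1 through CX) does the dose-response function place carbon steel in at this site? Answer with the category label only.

C2

carbon steel: T≤10 °C ⇒ hinge +0.150·(-4.8−10) = -2.2200
  SO₂ term: 1.77·3.7^0.52·exp(0.02·46-2.2200) = 0.9525
  Cl⁻ term: 0.102·9.0^0.62·exp(0.033·46+0.04·-4.8) = 1.5
  sum: 0.9525 + 1.5 → r_corr = 2.453 μm/a
ISO 9223 Table 2 (carbon steel): 1.3 < 2.45 ≤ 25 μm/a ⇒ C2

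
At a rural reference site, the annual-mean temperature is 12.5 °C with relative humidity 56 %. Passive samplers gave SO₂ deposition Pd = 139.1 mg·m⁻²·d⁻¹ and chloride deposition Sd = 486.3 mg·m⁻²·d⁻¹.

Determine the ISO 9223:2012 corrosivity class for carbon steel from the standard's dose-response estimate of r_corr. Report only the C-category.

C5

carbon steel: f(T) = -0.054·(T−10) [T>10 °C] = -0.1350
  sulphur-dioxide contribution → 61.7 μm/a
  chloride contribution → 49.45 μm/a
  ⇒ r_corr(carbon steel) = 111.2 μm/a
ISO 9223 Table 2 (carbon steel): 80 < 111 ≤ 200 μm/a ⇒ C5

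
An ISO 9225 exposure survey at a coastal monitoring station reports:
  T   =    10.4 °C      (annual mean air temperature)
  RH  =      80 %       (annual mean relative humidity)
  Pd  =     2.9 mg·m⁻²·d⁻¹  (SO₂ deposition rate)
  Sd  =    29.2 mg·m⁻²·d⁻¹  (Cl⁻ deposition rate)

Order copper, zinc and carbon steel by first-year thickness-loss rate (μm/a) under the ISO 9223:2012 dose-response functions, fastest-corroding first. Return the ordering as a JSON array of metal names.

copper: f(T) = -0.080·(T−10) [T>10 °C] = -0.0320
  SO₂ term: 0.0053·2.9^0.26·exp(0.059·80-0.0320) = 0.7594
  Cl⁻ term: 0.01025·29.2^0.27·exp(0.036·80+0.049·10.4) = 0.7559
  r_corr = 0.7594 + 0.7559 = 1.515 μm/a
zinc: temperature factor f = -0.071·(0.4) = -0.0284
  SO₂ term: 0.0129·2.9^0.44·exp(0.046·80-0.0284) = 0.7942
  Sd branch = 0.0175·Sd^0.57·e^(0.008·RH+0.085·T) = 0.5498 μm/a
  r_corr = 0.7942 + 0.5498 = 1.344 μm/a
carbon steel: f(T) = -0.054·(T−10) [T>10 °C] = -0.0216
  SO₂ term: 1.77·2.9^0.52·exp(0.02·80-0.0216) = 14.92
  Cl⁻ term: 0.102·29.2^0.62·exp(0.033·80+0.04·10.4) = 17.55
  sum: 14.92 + 17.55 → r_corr = 32.48 μm/a
Ordering by μm/a: carbon steel (32.5) > copper (1.52) > zinc (1.34)

["carbon steel", "copper", "zinc"]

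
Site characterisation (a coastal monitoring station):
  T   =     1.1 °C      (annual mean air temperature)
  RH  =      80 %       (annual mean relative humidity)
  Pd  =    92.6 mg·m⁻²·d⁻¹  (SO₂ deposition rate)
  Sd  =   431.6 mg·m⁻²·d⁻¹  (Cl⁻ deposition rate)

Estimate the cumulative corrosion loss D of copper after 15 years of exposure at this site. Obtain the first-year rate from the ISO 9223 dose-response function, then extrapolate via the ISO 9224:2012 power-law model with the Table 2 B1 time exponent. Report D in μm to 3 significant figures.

copper: T≤10 °C ⇒ hinge +0.126·(1.1−10) = -1.1214
  SO₂ term: 0.0053·92.6^0.26·exp(0.059·80-1.1214) = 0.6287
  Cl⁻ term: 0.01025·431.6^0.27·exp(0.036·80+0.049·1.1) = 0.9917
  r_corr = 0.6287 + 0.9917 = 1.62 μm/a
Long-term exponent b (ISO 9224 Table 2, B1) = 0.667
  D(15) = 1.62 × 15^0.667 = 1.62 × 6.088 = 9.864 μm

D(15) = 9.86 μm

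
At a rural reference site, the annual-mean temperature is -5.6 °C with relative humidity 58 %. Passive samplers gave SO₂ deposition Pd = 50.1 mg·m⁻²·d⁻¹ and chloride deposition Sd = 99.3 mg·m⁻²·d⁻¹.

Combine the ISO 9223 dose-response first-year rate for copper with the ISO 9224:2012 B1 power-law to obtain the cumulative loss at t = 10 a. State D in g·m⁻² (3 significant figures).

copper: T≤10 °C ⇒ hinge +0.126·(-5.6−10) = -1.9656
  SO₂ term: 0.0053·50.1^0.26·exp(0.059·58-1.9656) = 0.06291
  Sd branch = 0.01025·Sd^0.27·e^(0.036·RH+0.049·T) = 0.2175 μm/a
  r_corr = 0.06291 + 0.2175 = 0.2805 μm/a
ISO 9224: D(t) = r_corr · t^b with b = 0.667 (copper, B1)
  D(10) = 0.2805 × 10^0.667 = 0.2805 × 4.645 = 1.303 μm
  Mass loss = 1.303 μm × 8.96 g/cm³ = 11.67 g·m⁻²

D(10) = 11.7 g·m⁻²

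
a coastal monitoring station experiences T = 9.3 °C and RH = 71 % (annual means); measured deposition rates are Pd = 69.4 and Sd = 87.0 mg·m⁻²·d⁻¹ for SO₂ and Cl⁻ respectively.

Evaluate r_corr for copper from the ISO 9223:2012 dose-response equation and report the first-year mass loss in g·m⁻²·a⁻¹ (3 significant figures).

r_corr = 14.9 g·m⁻²·a⁻¹

copper: T≤10 °C ⇒ hinge +0.126·(9.3−10) = -0.0882
  sulphur-dioxide contribution → 0.9638 μm/a
  chloride contribution → 0.6956 μm/a
  total first-year rate 1.659 μm/a
Convert to mass loss: 1.659 μm/a × 8.96 g/cm³ = 14.87 g·m⁻²·a⁻¹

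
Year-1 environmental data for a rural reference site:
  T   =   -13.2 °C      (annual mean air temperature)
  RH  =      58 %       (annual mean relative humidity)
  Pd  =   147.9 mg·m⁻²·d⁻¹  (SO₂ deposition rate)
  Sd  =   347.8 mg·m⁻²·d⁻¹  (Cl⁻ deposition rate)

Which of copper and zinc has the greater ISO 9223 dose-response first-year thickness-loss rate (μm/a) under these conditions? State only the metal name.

copper: f(T) = +0.126·(T−10) [T≤10 °C] = -2.9232
  sulphur-dioxide contribution → 0.032 μm/a
  chloride contribution → 0.2103 μm/a
  total first-year rate 0.2423 μm/a
zinc: f(T) = +0.038·(T−10) [T≤10 °C] = -0.8816
  sulphur-dioxide contribution → 0.6937 μm/a
  chloride contribution → 0.2546 μm/a
  total first-year rate 0.9483 μm/a
Ordering by μm/a: zinc (0.948) > copper (0.242)

zinc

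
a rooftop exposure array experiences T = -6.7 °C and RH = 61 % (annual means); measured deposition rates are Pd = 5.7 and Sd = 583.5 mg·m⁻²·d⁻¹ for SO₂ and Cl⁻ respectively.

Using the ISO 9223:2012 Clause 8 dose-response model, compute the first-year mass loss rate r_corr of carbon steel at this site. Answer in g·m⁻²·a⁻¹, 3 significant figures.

carbon steel: T≤10 °C ⇒ hinge +0.150·(-6.7−10) = -2.5050
  sulphur-dioxide contribution → 1.21 μm/a
  chloride contribution → 30.3 μm/a
  ⇒ r_corr(carbon steel) = 31.51 μm/a
Convert to mass loss: 31.51 μm/a × 7.85 g/cm³ = 247.3 g·m⁻²·a⁻¹

r_corr = 247 g·m⁻²·a⁻¹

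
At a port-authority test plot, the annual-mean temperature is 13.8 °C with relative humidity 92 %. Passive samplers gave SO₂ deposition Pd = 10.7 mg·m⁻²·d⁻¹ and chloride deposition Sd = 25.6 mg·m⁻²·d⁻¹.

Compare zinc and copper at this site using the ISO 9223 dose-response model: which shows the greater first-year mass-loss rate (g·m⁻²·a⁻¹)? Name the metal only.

zinc: f(T) = -0.071·(T−10) [T>10 °C] = -0.2698
  SO₂ term: 0.0129·10.7^0.44·exp(0.046·92-0.2698) = 1.924
  Cl⁻ term: 0.0175·25.6^0.57·exp(0.008·92+0.085·13.8) = 0.7496
  r_corr = 1.924 + 0.7496 = 2.674 μm/a
  mass loss = 2.674 μm/a × 7.14 g/cm³ = 19.09 g·m⁻²·a⁻¹
copper: T>10 °C ⇒ hinge -0.080·(13.8−10) = -0.3040
  SO₂ term: 0.0053·10.7^0.26·exp(0.059·92-0.3040) = 1.649
  Cl⁻ term: 0.01025·25.6^0.27·exp(0.036·92+0.049·13.8) = 1.327
  sum: 1.649 + 1.327 → r_corr = 2.976 μm/a
  mass loss = 2.976 μm/a × 8.96 g/cm³ = 26.67 g·m⁻²·a⁻¹
Ordering by g·m⁻²·a⁻¹: copper (26.7) > zinc (19.1)

copper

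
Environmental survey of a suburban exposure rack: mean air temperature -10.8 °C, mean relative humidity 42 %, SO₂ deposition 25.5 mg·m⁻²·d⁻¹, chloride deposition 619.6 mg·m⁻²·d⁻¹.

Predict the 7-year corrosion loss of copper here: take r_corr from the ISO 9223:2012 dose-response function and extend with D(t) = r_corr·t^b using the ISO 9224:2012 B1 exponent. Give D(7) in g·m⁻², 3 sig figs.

copper: f(T) = +0.126·(T−10) [T≤10 °C] = -2.6208
  sulphur-dioxide contribution → 0.01066 μm/a
  chloride contribution → 0.1554 μm/a
  total first-year rate 0.1661 μm/a
Power-law: D(7) = r_corr · 7^0.667
  D(7) = 0.1661 × 7^0.667 = 0.1661 × 3.662 = 0.608 μm
  Mass loss = 0.608 μm × 8.96 g/cm³ = 5.448 g·m⁻²

D(7) = 5.45 g·m⁻²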